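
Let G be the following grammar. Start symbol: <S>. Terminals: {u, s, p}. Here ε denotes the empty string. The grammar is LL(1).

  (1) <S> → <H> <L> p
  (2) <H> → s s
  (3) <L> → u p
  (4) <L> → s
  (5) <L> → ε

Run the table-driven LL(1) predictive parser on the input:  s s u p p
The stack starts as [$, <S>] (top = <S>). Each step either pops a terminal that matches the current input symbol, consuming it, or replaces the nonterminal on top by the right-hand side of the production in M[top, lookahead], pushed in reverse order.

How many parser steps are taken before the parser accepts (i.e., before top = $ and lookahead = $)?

8

step 1: stack=$ <S>  input=s s u p p $  — expand <S> → <H> <L> p
step 2: stack=$ p <L> <H>  input=s s u p p $  — expand <H> → s s
step 3: stack=$ p <L> s s  input=s s u p p $  — match s
step 4: stack=$ p <L> s  input=s u p p $  — match s
step 5: stack=$ p <L>  input=u p p $  — expand <L> → u p
step 6: stack=$ p p u  input=u p p $  — match u
step 7: stack=$ p p  input=p p $  — match p
step 8: stack=$ p  input=p $  — match p
Accept reached after 8 steps.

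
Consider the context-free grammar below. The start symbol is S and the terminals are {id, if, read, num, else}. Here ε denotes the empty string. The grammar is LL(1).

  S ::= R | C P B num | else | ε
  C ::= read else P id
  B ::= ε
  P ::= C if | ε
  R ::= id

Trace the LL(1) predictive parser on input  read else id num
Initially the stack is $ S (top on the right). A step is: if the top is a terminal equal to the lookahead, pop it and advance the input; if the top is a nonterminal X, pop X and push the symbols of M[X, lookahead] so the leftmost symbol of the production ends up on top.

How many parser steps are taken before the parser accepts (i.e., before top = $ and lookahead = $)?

     Stack                     Input               Action
  1  $ S                       read else id num $  expand S ::= C P B num
  2  $ num B P C               read else id num $  expand C ::= read else P id
  3  $ num B P id P else read  read else id num $  match read
  4  $ num B P id P else       else id num $       match else
  5  $ num B P id P            id num $            expand P ::= ε
  6  $ num B P id              id num $            match id
  7  $ num B P                 num $               expand P ::= ε
  8  $ num B                   num $               expand B ::= ε
  9  $ num                     num $               match num
Accept reached after 9 steps.

9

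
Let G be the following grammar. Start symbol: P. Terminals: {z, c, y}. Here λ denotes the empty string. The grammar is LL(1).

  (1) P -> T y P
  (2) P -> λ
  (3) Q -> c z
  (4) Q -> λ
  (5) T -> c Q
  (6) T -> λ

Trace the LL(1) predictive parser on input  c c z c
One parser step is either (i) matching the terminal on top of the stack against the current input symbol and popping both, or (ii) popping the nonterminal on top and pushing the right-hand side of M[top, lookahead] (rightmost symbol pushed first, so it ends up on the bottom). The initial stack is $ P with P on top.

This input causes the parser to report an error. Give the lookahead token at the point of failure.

step 1: stack=$ P  input=c c z c $  — expand P -> T y P
step 2: stack=$ P y T  input=c c z c $  — expand T -> c Q
step 3: stack=$ P y Q c  input=c c z c $  — match c
step 4: stack=$ P y Q  input=c z c $  — expand Q -> c z
step 5: stack=$ P y z c  input=c z c $  — match c
step 6: stack=$ P y z  input=z c $  — match z
step 7: stack=$ P y  input=c $  — error: top is terminal y but lookahead is c

c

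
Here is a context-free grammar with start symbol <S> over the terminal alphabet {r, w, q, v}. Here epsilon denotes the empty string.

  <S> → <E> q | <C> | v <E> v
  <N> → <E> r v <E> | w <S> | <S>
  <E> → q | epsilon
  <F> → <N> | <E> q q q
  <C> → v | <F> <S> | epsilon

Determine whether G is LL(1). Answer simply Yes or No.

FIRST(<S>) = {epsilon, q, r, v, w}
FIRST(<N>) = {epsilon, q, r, v, w}
FIRST(<E>) = {epsilon, q}
FIRST(<F>) = {epsilon, q, r, v, w}
FIRST(<C>) = {epsilon, q, r, v, w}
FOLLOW(<S>) = {$, q, r, v, w}
FOLLOW(<N>) = {$, q, r, v, w}
FOLLOW(<E>) = {$, q, r, v, w}
FOLLOW(<F>) = {$, q, r, v, w}
FOLLOW(<C>) = {$, q, r, v, w}
Cell M[<C>, $] receives both <C> → <F> <S> and <C> → epsilon — the grammar is not LL(1).

No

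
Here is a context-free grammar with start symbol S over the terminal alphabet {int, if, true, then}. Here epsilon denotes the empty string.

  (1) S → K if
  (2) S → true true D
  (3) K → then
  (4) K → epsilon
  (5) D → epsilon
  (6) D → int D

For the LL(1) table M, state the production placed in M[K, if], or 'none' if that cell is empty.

K → epsilon

FIRST(K): from K→then we get {then}; from K→epsilon we get {epsilon}. So FIRST(K) = {epsilon, then}.
FIRST(D): from D→epsilon we get {epsilon}; from D→int D we get {int}. So FIRST(D) = {epsilon, int}.
FIRST(S): from S→K if we get {if, then}; from S→true true D we get {true}. So FIRST(S) = {if, then, true}.
FOLLOW(S) includes $ since S is the start symbol.
FOLLOW(K): in S→K if, K is followed by if with FIRST {if}. Thus FOLLOW(K) = {if}.
For K → then: FIRST(then) = {then}, so it goes in M[K, t] for t ∈ {then}.
For K → epsilon: FIRST(epsilon) = {epsilon}, so it goes in M[K, t] for t ∈ {}; since epsilon ∈ FIRST, also for every t ∈ FOLLOW(K) = {if}.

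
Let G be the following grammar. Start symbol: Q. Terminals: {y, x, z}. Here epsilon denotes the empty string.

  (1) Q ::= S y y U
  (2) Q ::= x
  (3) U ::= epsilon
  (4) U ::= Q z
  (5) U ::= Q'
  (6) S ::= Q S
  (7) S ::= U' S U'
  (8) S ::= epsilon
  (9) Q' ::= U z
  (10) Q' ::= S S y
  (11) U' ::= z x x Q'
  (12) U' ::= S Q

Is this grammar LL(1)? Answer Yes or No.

No

FIRST(Q) = {x, y, z}
FIRST(U) = {epsilon, x, y, z}
FIRST(S) = {epsilon, x, y, z}
FIRST(Q') = {x, y, z}
FIRST(U') = {x, y, z}
FOLLOW(Q) = {$, x, y, z}
FOLLOW(U) = {$, x, y, z}
FOLLOW(S) = {x, y, z}
FOLLOW(Q') = {$, x, y, z}
FOLLOW(U') = {x, y, z}
Cell M[Q, x] receives both Q ::= S y y U and Q ::= x — the grammar is not LL(1).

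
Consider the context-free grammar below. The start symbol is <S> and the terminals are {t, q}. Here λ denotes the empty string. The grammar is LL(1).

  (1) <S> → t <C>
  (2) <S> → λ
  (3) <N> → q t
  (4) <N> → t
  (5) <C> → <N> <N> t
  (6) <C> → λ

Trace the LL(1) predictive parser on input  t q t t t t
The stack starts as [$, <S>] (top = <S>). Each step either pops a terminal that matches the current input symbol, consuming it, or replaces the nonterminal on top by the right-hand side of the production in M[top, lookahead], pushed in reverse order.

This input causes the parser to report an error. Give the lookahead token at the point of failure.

step 1: stack=$ <S>  input=t q t t t t $  — expand <S> → t <C>
step 2: stack=$ <C> t  input=t q t t t t $  — match t
step 3: stack=$ <C>  input=q t t t t $  — expand <C> → <N> <N> t
step 4: stack=$ t <N> <N>  input=q t t t t $  — expand <N> → q t
step 5: stack=$ t <N> t q  input=q t t t t $  — match q
step 6: stack=$ t <N> t  input=t t t t $  — match t
step 7: stack=$ t <N>  input=t t t $  — expand <N> → t
step 8: stack=$ t t  input=t t t $  — match t
step 9: stack=$ t  input=t t $  — match t
step 10: stack=$  input=t $  — error: stack empty but input remains

t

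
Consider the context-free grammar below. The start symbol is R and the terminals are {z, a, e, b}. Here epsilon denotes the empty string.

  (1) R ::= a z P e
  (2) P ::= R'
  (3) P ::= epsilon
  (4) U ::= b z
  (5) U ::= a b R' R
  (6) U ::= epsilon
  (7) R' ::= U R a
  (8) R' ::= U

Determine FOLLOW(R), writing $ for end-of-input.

FIRST(R): from R::=a z P e we get {a}. So FIRST(R) = {a}.
FIRST(U): from U::=b z we get {b}; from U::=a b R' R we get {a}; from U::=epsilon we get {epsilon}. So FIRST(U) = {epsilon, a, b}.
FIRST(R'): from R'::=U R a we get {a, b}; from R'::=U we get {epsilon, a, b}. So FIRST(R') = {epsilon, a, b}.
FIRST(P): from P::=R' we get {epsilon, a, b}; from P::=epsilon we get {epsilon}. So FIRST(P) = {epsilon, a, b}.
FOLLOW(R) includes $ since R is the start symbol.
FOLLOW(P): in R::=a z P e, P is followed by e with FIRST {e}. Thus FOLLOW(P) = {e}.
FOLLOW(R'): in P::=R', the suffix after R' is empty, so FOLLOW(R') ⊇ FOLLOW(P) = {e}; in U::=a b R' R, R' is followed by R with FIRST {a}. Thus FOLLOW(R') = {a, e}.
FOLLOW(U): in R'::=U R a, U is followed by R a with FIRST {a}; in R'::=U, the suffix after U is empty, so FOLLOW(U) ⊇ FOLLOW(R') = {a, e}. Thus FOLLOW(U) = {a, e}.
FOLLOW(R): in U::=a b R' R, the suffix after R is empty, so FOLLOW(R) ⊇ FOLLOW(U) = {a, e}; in R'::=U R a, R is followed by a with FIRST {a}. Thus FOLLOW(R) = {$, a, e}.

{$, a, e}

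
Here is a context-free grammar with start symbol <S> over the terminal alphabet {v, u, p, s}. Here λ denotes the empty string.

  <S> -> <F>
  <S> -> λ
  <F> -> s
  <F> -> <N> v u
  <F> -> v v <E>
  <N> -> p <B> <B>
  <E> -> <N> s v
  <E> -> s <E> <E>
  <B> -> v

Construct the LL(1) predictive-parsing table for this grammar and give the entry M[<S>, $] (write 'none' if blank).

<S> -> λ

FIRST(<N>): from <N>->p <B> <B> we get {p}. So FIRST(<N>) = {p}.
FIRST(<B>): from <B>->v we get {v}. So FIRST(<B>) = {v}.
FIRST(<F>): from <F>->s we get {s}; from <F>-><N> v u we get {p}; from <F>->v v <E> we get {v}. So FIRST(<F>) = {p, s, v}.
FIRST(<E>): from <E>-><N> s v we get {p}; from <E>->s <E> <E> we get {s}. So FIRST(<E>) = {p, s}.
FIRST(<S>): from <S>-><F> we get {p, s, v}; from <S>->λ we get {λ}. So FIRST(<S>) = {λ, p, s, v}.
FOLLOW(<S>) includes $ since <S> is the start symbol.
FOLLOW(<S>): <S> appears on no right-hand side. Thus FOLLOW(<S>) = {$}.
For <S> -> <F>: FIRST(<F>) = {p, s, v}, so it goes in M[<S>, t] for t ∈ {p, s, v}.
For <S> -> λ: FIRST(λ) = {λ}, so it goes in M[<S>, t] for t ∈ {}; since λ ∈ FIRST, also for every t ∈ FOLLOW(<S>) = {$}.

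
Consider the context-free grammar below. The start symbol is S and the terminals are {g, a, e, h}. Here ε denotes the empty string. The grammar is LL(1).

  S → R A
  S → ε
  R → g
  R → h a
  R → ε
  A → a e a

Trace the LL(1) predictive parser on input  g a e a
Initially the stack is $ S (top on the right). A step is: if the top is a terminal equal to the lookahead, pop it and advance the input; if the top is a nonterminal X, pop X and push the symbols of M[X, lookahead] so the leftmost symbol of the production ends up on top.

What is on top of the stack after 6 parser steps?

     Stack    Input      Action
  1  $ S      g a e a $  expand S → R A
  2  $ A R    g a e a $  expand R → g
  3  $ A g    g a e a $  match g
  4  $ A      a e a $    expand A → a e a
  5  $ a e a  a e a $    match a
  6  $ a e    e a $      match e
Stack after step 6: $ a (top = a).

a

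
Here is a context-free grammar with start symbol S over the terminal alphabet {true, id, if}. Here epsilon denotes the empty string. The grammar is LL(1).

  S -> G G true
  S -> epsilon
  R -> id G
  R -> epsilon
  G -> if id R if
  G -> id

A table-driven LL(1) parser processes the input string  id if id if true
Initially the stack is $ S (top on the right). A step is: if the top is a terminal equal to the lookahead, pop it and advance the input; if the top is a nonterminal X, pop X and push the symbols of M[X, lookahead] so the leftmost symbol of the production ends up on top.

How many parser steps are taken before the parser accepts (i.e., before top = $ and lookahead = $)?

     Stack              Input               Action
  1  $ S                id if id if true $  expand S -> G G true
  2  $ true G G         id if id if true $  expand G -> id
  3  $ true G id        id if id if true $  match id
  4  $ true G           if id if true $     expand G -> if id R if
  5  $ true if R id if  if id if true $     match if
  6  $ true if R id     id if true $        match id
  7  $ true if R        if true $           expand R -> epsilon
  8  $ true if          if true $           match if
  9  $ true             true $              match true
Accept reached after 9 steps.

9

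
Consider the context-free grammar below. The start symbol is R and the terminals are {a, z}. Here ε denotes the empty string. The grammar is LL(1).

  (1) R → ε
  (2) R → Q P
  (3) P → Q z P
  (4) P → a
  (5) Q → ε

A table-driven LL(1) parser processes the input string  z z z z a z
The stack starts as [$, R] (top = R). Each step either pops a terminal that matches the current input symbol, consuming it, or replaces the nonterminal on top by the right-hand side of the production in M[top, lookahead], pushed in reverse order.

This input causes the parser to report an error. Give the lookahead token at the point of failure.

step 1: stack=$ R  input=z z z z a z $  — expand R → Q P
step 2: stack=$ P Q  input=z z z z a z $  — expand Q → ε
step 3: stack=$ P  input=z z z z a z $  — expand P → Q z P
step 4: stack=$ P z Q  input=z z z z a z $  — expand Q → ε
step 5: stack=$ P z  input=z z z z a z $  — match z
step 6: stack=$ P  input=z z z a z $  — expand P → Q z P
step 7: stack=$ P z Q  input=z z z a z $  — expand Q → ε
step 8: stack=$ P z  input=z z z a z $  — match z
step 9: stack=$ P  input=z z a z $  — expand P → Q z P
step 10: stack=$ P z Q  input=z z a z $  — expand Q → ε
step 11: stack=$ P z  input=z z a z $  — match z
step 12: stack=$ P  input=z a z $  — expand P → Q z P
step 13: stack=$ P z Q  input=z a z $  — expand Q → ε
step 14: stack=$ P z  input=z a z $  — match z
step 15: stack=$ P  input=a z $  — expand P → a
step 16: stack=$ a  input=a z $  — match a
step 17: stack=$  input=z $  — error: stack empty but input remains

z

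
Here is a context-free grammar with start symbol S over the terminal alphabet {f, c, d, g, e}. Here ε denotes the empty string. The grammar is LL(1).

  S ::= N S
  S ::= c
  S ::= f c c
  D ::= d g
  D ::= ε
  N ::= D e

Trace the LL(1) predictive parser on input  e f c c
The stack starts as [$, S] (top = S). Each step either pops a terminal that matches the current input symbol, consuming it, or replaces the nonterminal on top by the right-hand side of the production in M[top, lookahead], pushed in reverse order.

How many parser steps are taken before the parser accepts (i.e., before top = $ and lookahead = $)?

     Stack    Input      Action
  1  $ S      e f c c $  expand S ::= N S
  2  $ S N    e f c c $  expand N ::= D e
  3  $ S e D  e f c c $  expand D ::= ε
  4  $ S e    e f c c $  match e
  5  $ S      f c c $    expand S ::= f c c
  6  $ c c f  f c c $    match f
  7  $ c c    c c $      match c
  8  $ c      c $        match c
Accept reached after 8 steps.

8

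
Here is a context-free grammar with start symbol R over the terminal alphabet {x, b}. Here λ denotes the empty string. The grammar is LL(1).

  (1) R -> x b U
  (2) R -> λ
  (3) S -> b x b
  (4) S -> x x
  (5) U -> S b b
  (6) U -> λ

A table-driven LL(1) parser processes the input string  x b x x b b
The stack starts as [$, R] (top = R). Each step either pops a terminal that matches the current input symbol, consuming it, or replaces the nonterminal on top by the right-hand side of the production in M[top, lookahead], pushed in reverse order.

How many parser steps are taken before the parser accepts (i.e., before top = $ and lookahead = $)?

9

     Stack      Input          Action
  1  $ R        x b x x b b $  expand R -> x b U
  2  $ U b x    x b x x b b $  match x
  3  $ U b      b x x b b $    match b
  4  $ U        x x b b $      expand U -> S b b
  5  $ b b S    x x b b $      expand S -> x x
  6  $ b b x x  x x b b $      match x
  7  $ b b x    x b b $        match x
  8  $ b b      b b $          match b
  9  $ b        b $            match b
Accept reached after 9 steps.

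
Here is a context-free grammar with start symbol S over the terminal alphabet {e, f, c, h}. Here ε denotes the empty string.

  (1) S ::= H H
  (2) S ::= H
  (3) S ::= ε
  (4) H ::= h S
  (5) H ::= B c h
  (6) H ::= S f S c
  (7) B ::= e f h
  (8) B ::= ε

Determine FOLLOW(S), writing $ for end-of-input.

FIRST(B): from B::=e f h we get {e}; from B::=ε we get {ε}. So FIRST(B) = {ε, e}.
FIRST(S): from S::=H H we get {c, e, f, h}; from S::=H we get {c, e, f, h}; from S::=ε we get {ε}. So FIRST(S) = {ε, c, e, f, h}.
FIRST(H): from H::=h S we get {h}; from H::=B c h we get {c, e}; from H::=S f S c we get {c, e, f, h}. So FIRST(H) = {c, e, f, h}.
FOLLOW(S) includes $ since S is the start symbol.
FOLLOW(B): in H::=B c h, B is followed by c h with FIRST {c}. Thus FOLLOW(B) = {c}.
FOLLOW(S): in H::=h S, the suffix after S is empty, so FOLLOW(S) ⊇ FOLLOW(H) = {$, c, e, f, h}; in H::=S f S c (occurrence 1), S is followed by f S c with FIRST {f}; in H::=S f S c (occurrence 2), S is followed by c with FIRST {c}. Thus FOLLOW(S) = {$, c, e, f, h}.
FOLLOW(H): in S::=H H (occurrence 1), H is followed by H with FIRST {c, e, f, h}; in S::=H H (occurrence 2), the suffix after H is empty, so FOLLOW(H) ⊇ FOLLOW(S) = {$, c, e, f, h}; in S::=H, the suffix after H is empty, so FOLLOW(H) ⊇ FOLLOW(S) = {$, c, e, f, h}. Thus FOLLOW(H) = {$, c, e, f, h}.

{$, c, e, f, h}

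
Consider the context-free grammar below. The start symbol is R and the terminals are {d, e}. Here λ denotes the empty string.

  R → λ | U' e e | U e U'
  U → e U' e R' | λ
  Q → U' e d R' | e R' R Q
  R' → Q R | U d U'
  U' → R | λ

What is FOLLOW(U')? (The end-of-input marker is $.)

FIRST(U) = {λ, e}
FIRST(R) = {λ, e}  (via U' e e, U e U')
FIRST(U') = {λ, e}  (via R)
FIRST(Q) = {e}  (via U' e d R')
FIRST(R') = {d, e}  (via Q R, U d U')
FOLLOW(R) includes $ since R is the start symbol.
FOLLOW(U): in R→U e U', U is followed by e U' with FIRST {e}; in R'→U d U', U is followed by d U' with FIRST {d}. Thus FOLLOW(U) = {d, e}.
FOLLOW(R): in Q→e R' R Q, R is followed by Q with FIRST {e}; in R'→Q R, the suffix after R is empty, so FOLLOW(R) ⊇ FOLLOW(R') = {d, e}; in U'→R, the suffix after R is empty, so FOLLOW(R) ⊇ FOLLOW(U') = {$, d, e}. Thus FOLLOW(R) = {$, d, e}.
FOLLOW(Q): in Q→e R' R Q, the suffix after Q is empty (adds nothing new); in R'→Q R, Q is followed by R with FIRST {λ, e}; in R'→Q R, the suffix after Q is nullable, so FOLLOW(Q) ⊇ FOLLOW(R') = {d, e}. Thus FOLLOW(Q) = {d, e}.
FOLLOW(R'): in U→e U' e R', the suffix after R' is empty, so FOLLOW(R') ⊇ FOLLOW(U) = {d, e}; in Q→U' e d R', the suffix after R' is empty, so FOLLOW(R') ⊇ FOLLOW(Q) = {d, e}; in Q→e R' R Q, R' is followed by R Q with FIRST {e}. Thus FOLLOW(R') = {d, e}.
FOLLOW(U'): in R→U' e e, U' is followed by e e with FIRST {e}; in R→U e U', the suffix after U' is empty, so FOLLOW(U') ⊇ FOLLOW(R) = {$, d, e}; in U→e U' e R', U' is followed by e R' with FIRST {e}; in Q→U' e d R', U' is followed by e d R' with FIRST {e}; in R'→U d U', the suffix after U' is empty, so FOLLOW(U') ⊇ FOLLOW(R') = {d, e}. Thus FOLLOW(U') = {$, d, e}.

{$, d, e}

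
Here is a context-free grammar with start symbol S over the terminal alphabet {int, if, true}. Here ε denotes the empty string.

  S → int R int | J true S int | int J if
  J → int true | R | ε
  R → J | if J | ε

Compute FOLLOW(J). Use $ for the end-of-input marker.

FIRST(S): from S→int R int we get {int}; from S→J true S int we get {if, int, true}; from S→int J if we get {int}. So FIRST(S) = {if, int, true}.
FIRST(J): from J→int true we get {int}; from J→R we get {ε, if, int}; from J→ε we get {ε}. So FIRST(J) = {ε, if, int}.
FIRST(R): from R→J we get {ε, if, int}; from R→if J we get {if}; from R→ε we get {ε}. So FIRST(R) = {ε, if, int}.
FOLLOW(S) includes $ since S is the start symbol.
FOLLOW(S): in S→J true S int, S is followed by int with FIRST {int}. Thus FOLLOW(S) = {$, int}.
FOLLOW(J): in S→J true S int, J is followed by true S int with FIRST {true}; in S→int J if, J is followed by if with FIRST {if}; in R→J, the suffix after J is empty, so FOLLOW(J) ⊇ FOLLOW(R) = {if, int, true}; in R→if J, the suffix after J is empty, so FOLLOW(J) ⊇ FOLLOW(R) = {if, int, true}. Thus FOLLOW(J) = {if, int, true}.
FOLLOW(R): in S→int R int, R is followed by int with FIRST {int}; in J→R, the suffix after R is empty, so FOLLOW(R) ⊇ FOLLOW(J) = {if, int, true}. Thus FOLLOW(R) = {if, int, true}.

{if, int, true}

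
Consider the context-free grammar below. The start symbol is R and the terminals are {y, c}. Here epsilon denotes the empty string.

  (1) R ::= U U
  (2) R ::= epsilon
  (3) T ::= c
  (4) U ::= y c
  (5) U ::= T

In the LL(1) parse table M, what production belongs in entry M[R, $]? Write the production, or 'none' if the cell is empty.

R ::= epsilon

FIRST(T): from T::=c we get {c}. So FIRST(T) = {c}.
FIRST(U): from U::=y c we get {y}; from U::=T we get {c}. So FIRST(U) = {c, y}.
FIRST(R): from R::=U U we get {c, y}; from R::=epsilon we get {epsilon}. So FIRST(R) = {epsilon, c, y}.
FOLLOW(R) includes $ since R is the start symbol.
FOLLOW(R): R appears on no right-hand side. Thus FOLLOW(R) = {$}.
For R ::= U U: FIRST(U U) = {c, y}, so it goes in M[R, t] for t ∈ {c, y}.
For R ::= epsilon: FIRST(epsilon) = {epsilon}, so it goes in M[R, t] for t ∈ {}; since epsilon ∈ FIRST, also for every t ∈ FOLLOW(R) = {$}.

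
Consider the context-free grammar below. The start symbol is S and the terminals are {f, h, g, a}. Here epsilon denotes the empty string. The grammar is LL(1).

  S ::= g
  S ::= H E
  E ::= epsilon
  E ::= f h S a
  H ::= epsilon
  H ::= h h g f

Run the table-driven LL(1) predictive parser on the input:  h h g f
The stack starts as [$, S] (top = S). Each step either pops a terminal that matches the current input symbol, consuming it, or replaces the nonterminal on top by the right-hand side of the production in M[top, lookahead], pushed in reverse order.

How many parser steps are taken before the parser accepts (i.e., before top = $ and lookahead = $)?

     Stack        Input      Action
  1  $ S          h h g f $  expand S ::= H E
  2  $ E H        h h g f $  expand H ::= h h g f
  3  $ E f g h h  h h g f $  match h
  4  $ E f g h    h g f $    match h
  5  $ E f g      g f $      match g
  6  $ E f        f $        match f
  7  $ E          $          expand E ::= epsilon
Accept reached after 7 steps.

7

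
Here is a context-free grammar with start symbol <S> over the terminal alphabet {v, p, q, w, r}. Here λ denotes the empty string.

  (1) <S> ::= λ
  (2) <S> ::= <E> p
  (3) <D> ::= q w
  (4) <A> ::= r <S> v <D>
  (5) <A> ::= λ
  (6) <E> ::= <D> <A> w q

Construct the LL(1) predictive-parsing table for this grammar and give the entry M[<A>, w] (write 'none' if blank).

FIRST(<D>) = {q}
FIRST(<A>) = {λ, r}
FIRST(<E>) = {q}  (via <D> <A> w q)
FIRST(<S>) = {λ, q}  (via <E> p)
FOLLOW(<S>) includes $ since <S> is the start symbol.
FOLLOW(<A>): in <E>::=<D> <A> w q, <A> is followed by w q with FIRST {w}. Thus FOLLOW(<A>) = {w}.
For <A> ::= r <S> v <D>: FIRST(r <S> v <D>) = {r}, so it goes in M[<A>, t] for t ∈ {r}.
For <A> ::= λ: FIRST(λ) = {λ}, so it goes in M[<A>, t] for t ∈ {}; since λ ∈ FIRST, also for every t ∈ FOLLOW(<A>) = {w}.

<A> ::= λ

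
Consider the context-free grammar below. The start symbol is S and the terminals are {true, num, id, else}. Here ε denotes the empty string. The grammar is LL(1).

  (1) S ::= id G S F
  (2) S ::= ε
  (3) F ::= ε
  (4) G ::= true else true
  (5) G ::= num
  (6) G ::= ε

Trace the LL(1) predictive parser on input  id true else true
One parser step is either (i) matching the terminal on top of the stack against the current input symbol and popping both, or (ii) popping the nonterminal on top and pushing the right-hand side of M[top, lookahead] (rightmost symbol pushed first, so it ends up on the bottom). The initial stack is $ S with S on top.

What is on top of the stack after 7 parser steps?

F

step 1: stack=$ S  input=id true else true $  — expand S ::= id G S F
step 2: stack=$ F S G id  input=id true else true $  — match id
step 3: stack=$ F S G  input=true else true $  — expand G ::= true else true
step 4: stack=$ F S true else true  input=true else true $  — match true
step 5: stack=$ F S true else  input=else true $  — match else
step 6: stack=$ F S true  input=true $  — match true
step 7: stack=$ F S  input=$  — expand S ::= ε
Stack after step 7: $ F (top = F).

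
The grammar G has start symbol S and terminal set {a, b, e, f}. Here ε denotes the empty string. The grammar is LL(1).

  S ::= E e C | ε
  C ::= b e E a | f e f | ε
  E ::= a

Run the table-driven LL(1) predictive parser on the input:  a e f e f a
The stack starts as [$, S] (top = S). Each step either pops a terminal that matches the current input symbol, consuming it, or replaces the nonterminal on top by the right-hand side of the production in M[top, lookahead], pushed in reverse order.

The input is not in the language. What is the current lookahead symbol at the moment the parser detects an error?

a

step 1: stack=$ S  input=a e f e f a $  — expand S ::= E e C
step 2: stack=$ C e E  input=a e f e f a $  — expand E ::= a
step 3: stack=$ C e a  input=a e f e f a $  — match a
step 4: stack=$ C e  input=e f e f a $  — match e
step 5: stack=$ C  input=f e f a $  — expand C ::= f e f
step 6: stack=$ f e f  input=f e f a $  — match f
step 7: stack=$ f e  input=e f a $  — match e
step 8: stack=$ f  input=f a $  — match f
step 9: stack=$  input=a $  — error: stack empty but input remains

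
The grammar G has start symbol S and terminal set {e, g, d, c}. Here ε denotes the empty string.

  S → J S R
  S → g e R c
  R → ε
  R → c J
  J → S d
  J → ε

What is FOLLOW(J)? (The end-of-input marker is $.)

FIRST(R) = {ε, c}
FIRST(S) = {g}  (via J S R)
FIRST(J) = {ε, g}  (via S d)
FOLLOW(S) includes $ since S is the start symbol.
FOLLOW(S): in S→J S R, S is followed by R with FIRST {ε, c}; in S→J S R, the suffix after S is nullable (adds nothing new); in J→S d, S is followed by d with FIRST {d}. Thus FOLLOW(S) = {$, c, d}.
FOLLOW(R): in S→J S R, the suffix after R is empty, so FOLLOW(R) ⊇ FOLLOW(S) = {$, c, d}; in S→g e R c, R is followed by c with FIRST {c}. Thus FOLLOW(R) = {$, c, d}.
FOLLOW(J): in S→J S R, J is followed by S R with FIRST {g}; in R→c J, the suffix after J is empty, so FOLLOW(J) ⊇ FOLLOW(R) = {$, c, d}. Thus FOLLOW(J) = {$, c, d, g}.

{$, c, d, g}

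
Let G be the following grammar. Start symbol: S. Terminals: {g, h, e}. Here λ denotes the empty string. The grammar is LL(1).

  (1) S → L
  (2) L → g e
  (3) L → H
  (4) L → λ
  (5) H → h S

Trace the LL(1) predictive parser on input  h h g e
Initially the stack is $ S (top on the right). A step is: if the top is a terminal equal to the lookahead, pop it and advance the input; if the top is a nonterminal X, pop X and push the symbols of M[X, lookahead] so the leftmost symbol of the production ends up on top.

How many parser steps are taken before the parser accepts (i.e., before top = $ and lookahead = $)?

12

step 1: stack=$ S  input=h h g e $  — expand S → L
step 2: stack=$ L  input=h h g e $  — expand L → H
step 3: stack=$ H  input=h h g e $  — expand H → h S
step 4: stack=$ S h  input=h h g e $  — match h
step 5: stack=$ S  input=h g e $  — expand S → L
step 6: stack=$ L  input=h g e $  — expand L → H
step 7: stack=$ H  input=h g e $  — expand H → h S
step 8: stack=$ S h  input=h g e $  — match h
step 9: stack=$ S  input=g e $  — expand S → L
step 10: stack=$ L  input=g e $  — expand L → g e
step 11: stack=$ e g  input=g e $  — match g
step 12: stack=$ e  input=e $  — match e
Accept reached after 12 steps.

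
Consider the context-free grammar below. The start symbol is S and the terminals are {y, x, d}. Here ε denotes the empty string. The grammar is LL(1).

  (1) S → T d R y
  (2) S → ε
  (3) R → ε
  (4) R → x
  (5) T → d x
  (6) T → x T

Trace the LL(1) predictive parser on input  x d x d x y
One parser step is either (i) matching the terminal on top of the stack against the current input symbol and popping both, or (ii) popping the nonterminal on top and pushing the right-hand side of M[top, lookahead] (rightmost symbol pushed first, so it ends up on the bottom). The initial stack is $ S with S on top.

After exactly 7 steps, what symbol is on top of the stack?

step 1: stack=$ S  input=x d x d x y $  — expand S → T d R y
step 2: stack=$ y R d T  input=x d x d x y $  — expand T → x T
step 3: stack=$ y R d T x  input=x d x d x y $  — match x
step 4: stack=$ y R d T  input=d x d x y $  — expand T → d x
step 5: stack=$ y R d x d  input=d x d x y $  — match d
step 6: stack=$ y R d x  input=x d x y $  — match x
step 7: stack=$ y R d  input=d x y $  — match d
Stack after step 7: $ y R (top = R).

R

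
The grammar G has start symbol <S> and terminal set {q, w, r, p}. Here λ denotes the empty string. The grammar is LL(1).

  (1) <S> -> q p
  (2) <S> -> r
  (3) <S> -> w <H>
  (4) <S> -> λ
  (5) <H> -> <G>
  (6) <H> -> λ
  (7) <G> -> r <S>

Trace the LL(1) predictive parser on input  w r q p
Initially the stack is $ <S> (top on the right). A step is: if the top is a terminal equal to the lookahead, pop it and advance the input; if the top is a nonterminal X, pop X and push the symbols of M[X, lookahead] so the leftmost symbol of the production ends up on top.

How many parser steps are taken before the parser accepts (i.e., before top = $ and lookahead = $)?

8

step 1: stack=$ <S>  input=w r q p $  — expand <S> -> w <H>
step 2: stack=$ <H> w  input=w r q p $  — match w
step 3: stack=$ <H>  input=r q p $  — expand <H> -> <G>
step 4: stack=$ <G>  input=r q p $  — expand <G> -> r <S>
step 5: stack=$ <S> r  input=r q p $  — match r
step 6: stack=$ <S>  input=q p $  — expand <S> -> q p
step 7: stack=$ p q  input=q p $  — match q
step 8: stack=$ p  input=p $  — match p
Accept reached after 8 steps.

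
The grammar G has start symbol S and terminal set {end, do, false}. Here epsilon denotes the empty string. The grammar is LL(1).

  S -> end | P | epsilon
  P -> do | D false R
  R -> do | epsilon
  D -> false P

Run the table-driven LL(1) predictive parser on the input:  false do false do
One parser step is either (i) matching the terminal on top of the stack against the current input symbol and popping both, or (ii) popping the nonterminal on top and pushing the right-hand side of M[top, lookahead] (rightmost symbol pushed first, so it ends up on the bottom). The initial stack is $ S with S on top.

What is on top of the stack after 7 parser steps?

R

     Stack              Input                Action
  1  $ S                false do false do $  expand S -> P
  2  $ P                false do false do $  expand P -> D false R
  3  $ R false D        false do false do $  expand D -> false P
  4  $ R false P false  false do false do $  match false
  5  $ R false P        do false do $        expand P -> do
  6  $ R false do       do false do $        match do
  7  $ R false          false do $           match false
Stack after step 7: $ R (top = R).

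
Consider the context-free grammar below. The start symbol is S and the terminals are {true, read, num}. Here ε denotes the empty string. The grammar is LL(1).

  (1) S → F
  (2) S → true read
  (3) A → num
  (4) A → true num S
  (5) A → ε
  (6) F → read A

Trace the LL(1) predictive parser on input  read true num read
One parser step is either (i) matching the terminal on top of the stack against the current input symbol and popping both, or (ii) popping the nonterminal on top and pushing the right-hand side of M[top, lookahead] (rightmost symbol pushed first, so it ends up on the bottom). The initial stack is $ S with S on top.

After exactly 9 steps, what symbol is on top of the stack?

A

step 1: stack=$ S  input=read true num read $  — expand S → F
step 2: stack=$ F  input=read true num read $  — expand F → read A
step 3: stack=$ A read  input=read true num read $  — match read
step 4: stack=$ A  input=true num read $  — expand A → true num S
step 5: stack=$ S num true  input=true num read $  — match true
step 6: stack=$ S num  input=num read $  — match num
step 7: stack=$ S  input=read $  — expand S → F
step 8: stack=$ F  input=read $  — expand F → read A
step 9: stack=$ A read  input=read $  — match read
Stack after step 9: $ A (top = A).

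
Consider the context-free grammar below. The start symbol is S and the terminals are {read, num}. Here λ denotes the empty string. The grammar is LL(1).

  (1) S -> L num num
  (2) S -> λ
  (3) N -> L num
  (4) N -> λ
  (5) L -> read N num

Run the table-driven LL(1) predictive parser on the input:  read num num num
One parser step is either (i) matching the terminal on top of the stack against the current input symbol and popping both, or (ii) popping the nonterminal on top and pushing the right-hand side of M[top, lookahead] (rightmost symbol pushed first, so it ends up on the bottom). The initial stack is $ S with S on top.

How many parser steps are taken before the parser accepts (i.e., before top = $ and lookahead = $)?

step 1: stack=$ S  input=read num num num $  — expand S -> L num num
step 2: stack=$ num num L  input=read num num num $  — expand L -> read N num
step 3: stack=$ num num num N read  input=read num num num $  — match read
step 4: stack=$ num num num N  input=num num num $  — expand N -> λ
step 5: stack=$ num num num  input=num num num $  — match num
step 6: stack=$ num num  input=num num $  — match num
step 7: stack=$ num  input=num $  — match num
Accept reached after 7 steps.

7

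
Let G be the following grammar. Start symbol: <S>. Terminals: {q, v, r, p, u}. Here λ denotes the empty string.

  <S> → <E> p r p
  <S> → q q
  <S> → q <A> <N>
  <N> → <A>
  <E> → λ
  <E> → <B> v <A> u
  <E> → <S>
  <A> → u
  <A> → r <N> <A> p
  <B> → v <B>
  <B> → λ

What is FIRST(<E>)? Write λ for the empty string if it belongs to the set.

FIRST(<A>): from <A>→u we get {u}; from <A>→r <N> <A> p we get {r}. So FIRST(<A>) = {r, u}.
FIRST(<B>): from <B>→v <B> we get {v}; from <B>→λ we get {λ}. So FIRST(<B>) = {λ, v}.
FIRST(<N>): from <N>→<A> we get {r, u}. So FIRST(<N>) = {r, u}.
FIRST(<S>): from <S>→<E> p r p we get {p, q, v}; from <S>→q q we get {q}; from <S>→q <A> <N> we get {q}. So FIRST(<S>) = {p, q, v}.
FIRST(<E>): from <E>→λ we get {λ}; from <E>→<B> v <A> u we get {v}; from <E>→<S> we get {p, q, v}. So FIRST(<E>) = {λ, p, q, v}.

{λ, p, q, v}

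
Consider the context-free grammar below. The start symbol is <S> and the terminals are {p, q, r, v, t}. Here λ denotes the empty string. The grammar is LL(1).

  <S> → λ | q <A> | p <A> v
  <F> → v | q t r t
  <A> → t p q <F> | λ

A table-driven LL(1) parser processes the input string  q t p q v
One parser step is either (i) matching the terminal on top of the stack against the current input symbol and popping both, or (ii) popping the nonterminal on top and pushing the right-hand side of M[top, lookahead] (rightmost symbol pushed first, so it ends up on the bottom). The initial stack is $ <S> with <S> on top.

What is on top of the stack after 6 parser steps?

<F>

step 1: stack=$ <S>  input=q t p q v $  — expand <S> → q <A>
step 2: stack=$ <A> q  input=q t p q v $  — match q
step 3: stack=$ <A>  input=t p q v $  — expand <A> → t p q <F>
step 4: stack=$ <F> q p t  input=t p q v $  — match t
step 5: stack=$ <F> q p  input=p q v $  — match p
step 6: stack=$ <F> q  input=q v $  — match q
Stack after step 6: $ <F> (top = <F>).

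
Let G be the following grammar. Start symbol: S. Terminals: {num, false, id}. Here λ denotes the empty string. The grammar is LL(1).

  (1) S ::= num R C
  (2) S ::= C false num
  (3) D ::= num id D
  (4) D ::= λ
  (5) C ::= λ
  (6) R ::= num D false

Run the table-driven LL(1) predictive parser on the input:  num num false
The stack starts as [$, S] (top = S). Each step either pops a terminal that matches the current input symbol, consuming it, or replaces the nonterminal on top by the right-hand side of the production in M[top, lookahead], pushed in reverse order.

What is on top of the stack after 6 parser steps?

step 1: stack=$ S  input=num num false $  — expand S ::= num R C
step 2: stack=$ C R num  input=num num false $  — match num
step 3: stack=$ C R  input=num false $  — expand R ::= num D false
step 4: stack=$ C false D num  input=num false $  — match num
step 5: stack=$ C false D  input=false $  — expand D ::= λ
step 6: stack=$ C false  input=false $  — match false
Stack after step 6: $ C (top = C).

C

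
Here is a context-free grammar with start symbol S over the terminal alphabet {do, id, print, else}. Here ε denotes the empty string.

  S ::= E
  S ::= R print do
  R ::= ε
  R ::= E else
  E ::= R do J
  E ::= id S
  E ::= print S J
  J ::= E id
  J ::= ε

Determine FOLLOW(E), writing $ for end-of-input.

{$, do, else, id, print}

FIRST(S) = {do, id, print}  (via E, R print do)
FIRST(R) = {ε, do, id, print}  (via E else)
FIRST(E) = {do, id, print}  (via R do J)
FIRST(J) = {ε, do, id, print}  (via E id)
FOLLOW(S) includes $ since S is the start symbol.
FOLLOW(R): in S::=R print do, R is followed by print do with FIRST {print}; in E::=R do J, R is followed by do J with FIRST {do}. Thus FOLLOW(R) = {do, print}.
FOLLOW(S): in E::=id S, the suffix after S is empty, so FOLLOW(S) ⊇ FOLLOW(E) = {$, do, else, id, print}; in E::=print S J, S is followed by J with FIRST {ε, do, id, print}; in E::=print S J, the suffix after S is nullable, so FOLLOW(S) ⊇ FOLLOW(E) = {$, do, else, id, print}. Thus FOLLOW(S) = {$, do, else, id, print}.
FOLLOW(E): in S::=E, the suffix after E is empty, so FOLLOW(E) ⊇ FOLLOW(S) = {$, do, else, id, print}; in R::=E else, E is followed by else with FIRST {else}; in J::=E id, E is followed by id with FIRST {id}. Thus FOLLOW(E) = {$, do, else, id, print}.
FOLLOW(J): in E::=R do J, the suffix after J is empty, so FOLLOW(J) ⊇ FOLLOW(E) = {$, do, else, id, print}; in E::=print S J, the suffix after J is empty, so FOLLOW(J) ⊇ FOLLOW(E) = {$, do, else, id, print}. Thus FOLLOW(J) = {$, do, else, id, print}.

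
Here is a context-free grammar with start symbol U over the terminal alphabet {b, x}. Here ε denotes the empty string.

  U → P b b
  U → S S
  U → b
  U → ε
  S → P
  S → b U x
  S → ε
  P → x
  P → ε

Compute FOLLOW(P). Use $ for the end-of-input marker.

{$, b, x}

FIRST(P): from P→x we get {x}; from P→ε we get {ε}. So FIRST(P) = {ε, x}.
FIRST(S): from S→P we get {ε, x}; from S→b U x we get {b}; from S→ε we get {ε}. So FIRST(S) = {ε, b, x}.
FIRST(U): from U→P b b we get {b, x}; from U→S S we get {ε, b, x}; from U→b we get {b}; from U→ε we get {ε}. So FIRST(U) = {ε, b, x}.
FOLLOW(U) includes $ since U is the start symbol.
FOLLOW(U): in S→b U x, U is followed by x with FIRST {x}. Thus FOLLOW(U) = {$, x}.
FOLLOW(S): in U→S S (occurrence 1), S is followed by S with FIRST {ε, b, x}; in U→S S (occurrence 1), the suffix after S is nullable, so FOLLOW(S) ⊇ FOLLOW(U) = {$, x}; in U→S S (occurrence 2), the suffix after S is empty, so FOLLOW(S) ⊇ FOLLOW(U) = {$, x}. Thus FOLLOW(S) = {$, b, x}.
FOLLOW(P): in U→P b b, P is followed by b b with FIRST {b}; in S→P, the suffix after P is empty, so FOLLOW(P) ⊇ FOLLOW(S) = {$, b, x}. Thus FOLLOW(P) = {$, b, x}.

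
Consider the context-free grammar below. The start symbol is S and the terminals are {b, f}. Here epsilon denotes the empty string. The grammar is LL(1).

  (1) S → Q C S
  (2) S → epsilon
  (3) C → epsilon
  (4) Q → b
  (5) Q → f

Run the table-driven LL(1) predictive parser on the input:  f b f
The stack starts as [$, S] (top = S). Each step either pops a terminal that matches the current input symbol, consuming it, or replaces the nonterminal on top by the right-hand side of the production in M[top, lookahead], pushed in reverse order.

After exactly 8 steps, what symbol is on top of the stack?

S

     Stack    Input    Action
  1  $ S      f b f $  expand S → Q C S
  2  $ S C Q  f b f $  expand Q → f
  3  $ S C f  f b f $  match f
  4  $ S C    b f $    expand C → epsilon
  5  $ S      b f $    expand S → Q C S
  6  $ S C Q  b f $    expand Q → b
  7  $ S C b  b f $    match b
  8  $ S C    f $      expand C → epsilon
Stack after step 8: $ S (top = S).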